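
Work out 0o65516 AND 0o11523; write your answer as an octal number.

AND each oct digit independently (no carries):
  6&1=0, 5&1=1, 5&5=5, 1&2=0, 6&3=2

0o01502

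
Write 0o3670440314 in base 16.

0x1EE240CC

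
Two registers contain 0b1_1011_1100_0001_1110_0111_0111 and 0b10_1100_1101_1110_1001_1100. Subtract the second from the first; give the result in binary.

Subtract column by column in base 2:
  1-0 → 1
  1-0 → 1
  1-1 → 0
  0-1 → 1 (borrow)
  1-1-1 → 1 (borrow)
  1-0-1 → 0
  1-0 → 1
  0-1 → 1 (borrow)
  0-0-1 → 1 (borrow)
  1-1-1 → 1 (borrow)
  1-1-1 → 1 (borrow)
  1-1-1 → 1 (borrow)
  1-1-1 → 1 (borrow)
  0-0-1 → 1 (borrow)
  0-1-1 → 0 (borrow)
  0-1-1 → 0 (borrow)
  0-0-1 → 1 (borrow)
  0-0-1 → 1 (borrow)
  1-1-1 → 1 (borrow)
  1-1-1 → 1 (borrow)
  1-0-1 → 0
  1-1 → 0
  0-0 → 0
  1-0 → 1
  1-0 → 1

0b1100011110011111111011011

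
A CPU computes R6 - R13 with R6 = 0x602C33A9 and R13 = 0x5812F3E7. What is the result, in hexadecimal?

0x8193FC2

Subtract column by column in base 16:
  9-7 → 2
  A-E → C (borrow)
  3-3-1 → F (borrow)
  3-F-1 → 3 (borrow)
  C-2-1 → 9
  2-1 → 1
  0-8 → 8 (borrow)
  6-5-1 → 0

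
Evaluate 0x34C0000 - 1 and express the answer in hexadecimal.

The trailing 4 digits are 0, so subtracting 1 borrows through: they become F and the next digit up decrements.

0x34BFFFF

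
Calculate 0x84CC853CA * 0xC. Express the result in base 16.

0x639963ED78

Multiply each base-16 digit by 12, carrying:
  A×12 = 120 → write 8 carry 7
  C×12+7 = 151 → write 7 carry 9
  3×12+9 = 45 → write D carry 2
  5×12+2 = 62 → write E carry 3
  8×12+3 = 99 → write 3 carry 6
  C×12+6 = 150 → write 6 carry 9
  C×12+9 = 153 → write 9 carry 9
  4×12+9 = 57 → write 9 carry 3
  8×12+3 = 99 → write 3 carry 6
  remaining carry: 6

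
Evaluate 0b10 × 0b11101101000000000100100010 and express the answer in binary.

0b111011010000000001001000100

Multiply each base-2 digit by 2, carrying:
  0×2 = 0 → write 0
  1×2 = 2 → write 0 carry 1
  0×2+1 = 1 → write 1
  0×2 = 0 → write 0
  0×2 = 0 → write 0
  1×2 = 2 → write 0 carry 1
  0×2+1 = 1 → write 1
  0×2 = 0 → write 0
  1×2 = 2 → write 0 carry 1
  0×2+1 = 1 → write 1
  0×2 = 0 → write 0
  0×2 = 0 → write 0
  0×2 = 0 → write 0
  0×2 = 0 → write 0
  0×2 = 0 → write 0
  0×2 = 0 → write 0
  0×2 = 0 → write 0
  0×2 = 0 → write 0
  1×2 = 2 → write 0 carry 1
  0×2+1 = 1 → write 1
  1×2 = 2 → write 0 carry 1
  1×2+1 = 3 → write 1 carry 1
  0×2+1 = 1 → write 1
  1×2 = 2 → write 0 carry 1
  1×2+1 = 3 → write 1 carry 1
  1×2+1 = 3 → write 1 carry 1
  remaining carry: 1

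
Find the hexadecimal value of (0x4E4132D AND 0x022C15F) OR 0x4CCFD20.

0x4ECFD2D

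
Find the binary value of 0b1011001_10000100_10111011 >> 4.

0b1011001100001001011

Right shift by 4: drop the 4 least-significant bits.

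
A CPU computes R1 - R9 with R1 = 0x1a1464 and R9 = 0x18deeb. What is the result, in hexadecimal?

0x13579

Subtract column by column in base 16:
  4-b → 9 (borrow)
  6-e-1 → 7 (borrow)
  4-e-1 → 5 (borrow)
  1-d-1 → 3 (borrow)
  a-8-1 → 1
  1-1 → 0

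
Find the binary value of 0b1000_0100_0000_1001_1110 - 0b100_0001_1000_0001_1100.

0b1000010100010000010

Subtract column by column in base 2:
  0-0 → 0
  1-0 → 1
  1-1 → 0
  1-1 → 0
  1-1 → 0
  0-0 → 0
  0-0 → 0
  1-0 → 1
  0-0 → 0
  0-0 → 0
  0-0 → 0
  0-1 → 1 (borrow)
  0-1-1 → 0 (borrow)
  0-0-1 → 1 (borrow)
  1-0-1 → 0
  0-0 → 0
  0-0 → 0
  0-0 → 0
  0-1 → 1 (borrow)
  1-0-1 → 0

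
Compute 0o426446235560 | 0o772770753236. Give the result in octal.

OR each oct digit independently (no carries):
  4|7=7, 2|7=7, 6|2=6, 4|7=7, 4|7=7, 6|0=6, 2|7=7, 3|5=7, 5|3=7, 5|2=7, 6|3=7, 0|6=6

0o776776777776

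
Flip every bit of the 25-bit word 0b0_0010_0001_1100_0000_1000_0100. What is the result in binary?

Invert each bit: 0001000011100000010000100 → 1110111100011111101111011.

0b1110111100011111101111011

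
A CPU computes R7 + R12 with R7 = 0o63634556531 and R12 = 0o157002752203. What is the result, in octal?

0o242637530734

Add column by column in base 8, right to left:
  1+3 = 4
  3+0 = 3
  5+2 = 7
  6+2 = 0 carry 1
  5+5+1 = 3 carry 1
  5+7+1 = 5 carry 1
  4+2+1 = 7
  3+0 = 3
  6+0 = 6
  3+7 = 2 carry 1
  6+5+1 = 4 carry 1
  0+1+1 = 2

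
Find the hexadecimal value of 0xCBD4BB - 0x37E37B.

0x93F140

Subtract column by column in base 16:
  B-B → 0
  B-7 → 4
  4-3 → 1
  D-E → F (borrow)
  B-7-1 → 3
  C-3 → 9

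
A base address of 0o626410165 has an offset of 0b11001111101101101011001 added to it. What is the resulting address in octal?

0b11001111101101101011001 = 0o31755531 in octal.
Add column by column in base 8, right to left:
  5+1 = 6
  6+3 = 1 carry 1
  1+5+1 = 7
  0+5 = 5
  1+5 = 6
  4+7 = 3 carry 1
  6+1+1 = 0 carry 1
  2+3+1 = 6
  6+0 = 6

0o660365716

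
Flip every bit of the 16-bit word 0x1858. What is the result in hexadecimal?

0xE7A7

Each hex digit d becomes F−d:
  1→E, 8→7, 5→A, 8→7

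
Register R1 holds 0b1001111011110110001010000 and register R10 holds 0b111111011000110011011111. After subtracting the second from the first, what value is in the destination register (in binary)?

0b10000000101111101110001

Subtract column by column in base 2:
  0-1 → 1 (borrow)
  0-1-1 → 0 (borrow)
  0-1-1 → 0 (borrow)
  0-1-1 → 0 (borrow)
  1-1-1 → 1 (borrow)
  0-0-1 → 1 (borrow)
  1-1-1 → 1 (borrow)
  0-1-1 → 0 (borrow)
  0-0-1 → 1 (borrow)
  0-0-1 → 1 (borrow)
  1-1-1 → 1 (borrow)
  1-1-1 → 1 (borrow)
  0-0-1 → 1 (borrow)
  1-0-1 → 0
  1-0 → 1
  1-1 → 0
  1-1 → 0
  0-0 → 0
  1-1 → 0
  1-1 → 0
  1-1 → 0
  1-1 → 0
  0-1 → 1 (borrow)
  0-1-1 → 0 (borrow)
  1-0-1 → 0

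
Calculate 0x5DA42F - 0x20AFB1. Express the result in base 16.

0x3CF47E

Subtract column by column in base 16:
  F-1 → E
  2-B → 7 (borrow)
  4-F-1 → 4 (borrow)
  A-A-1 → F (borrow)
  D-0-1 → C
  5-2 → 3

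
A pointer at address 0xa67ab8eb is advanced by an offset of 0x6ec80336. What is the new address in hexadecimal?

0x11542bc21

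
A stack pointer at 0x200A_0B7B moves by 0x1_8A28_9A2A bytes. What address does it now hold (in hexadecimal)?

0x1AA32A5A5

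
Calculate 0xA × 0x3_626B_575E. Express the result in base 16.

0x21D83169AC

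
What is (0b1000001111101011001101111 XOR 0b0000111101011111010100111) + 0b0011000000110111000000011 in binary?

0b1011110011101011011001011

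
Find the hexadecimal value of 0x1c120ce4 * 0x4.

0x70483390

Multiply each base-16 digit by 4, carrying:
  4×4 = 16 → write 0 carry 1
  e×4+1 = 57 → write 9 carry 3
  c×4+3 = 51 → write 3 carry 3
  0×4+3 = 3 → write 3
  2×4 = 8 → write 8
  1×4 = 4 → write 4
  c×4 = 48 → write 0 carry 3
  1×4+3 = 7 → write 7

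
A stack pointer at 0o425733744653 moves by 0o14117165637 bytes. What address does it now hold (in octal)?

Add column by column in base 8, right to left:
  3+7 = 2 carry 1
  5+3+1 = 1 carry 1
  6+6+1 = 5 carry 1
  4+5+1 = 2 carry 1
  4+6+1 = 3 carry 1
  7+1+1 = 1 carry 1
  3+7+1 = 3 carry 1
  3+1+1 = 5
  7+1 = 0 carry 1
  5+4+1 = 2 carry 1
  2+1+1 = 4
  4+0 = 4

0o442053132512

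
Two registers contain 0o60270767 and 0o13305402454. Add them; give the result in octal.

Add column by column in base 8, right to left:
  7+4 = 3 carry 1
  6+5+1 = 4 carry 1
  7+4+1 = 4 carry 1
  0+2+1 = 3
  7+0 = 7
  2+4 = 6
  0+5 = 5
  6+0 = 6
  0+3 = 3
  0+3 = 3
  0+1 = 1

0o13365673443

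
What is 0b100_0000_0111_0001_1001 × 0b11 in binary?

0b11000001010101001011

Multiply each base-2 digit by 3, carrying:
  1×3 = 3 → write 1 carry 1
  0×3+1 = 1 → write 1
  0×3 = 0 → write 0
  1×3 = 3 → write 1 carry 1
  1×3+1 = 4 → write 0 carry 2
  0×3+2 = 2 → write 0 carry 1
  0×3+1 = 1 → write 1
  0×3 = 0 → write 0
  1×3 = 3 → write 1 carry 1
  1×3+1 = 4 → write 0 carry 2
  1×3+2 = 5 → write 1 carry 2
  0×3+2 = 2 → write 0 carry 1
  0×3+1 = 1 → write 1
  0×3 = 0 → write 0
  0×3 = 0 → write 0
  0×3 = 0 → write 0
  0×3 = 0 → write 0
  0×3 = 0 → write 0
  1×3 = 3 → write 1 carry 1
  remaining carry: 1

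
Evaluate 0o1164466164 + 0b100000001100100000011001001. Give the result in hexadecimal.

0xDD8AD3D

0o1164466164 = 0x9D26C74 in hexadecimal.
0b100000001100100000011001001 = 0x40640C9 in hexadecimal.
Add column by column in base 16, right to left:
  4+9 = D
  7+C = 3 carry 1
  C+0+1 = D
  6+4 = A
  2+6 = 8
  D+0 = D
  9+4 = D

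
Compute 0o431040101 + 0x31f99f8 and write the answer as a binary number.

0b111100000111101101000111001

0o431040101 = 0b100011001000100000001000001 in binary.
0x31f99f8 = 0b11000111111001100111111000 in binary.
Add column by column in base 2, right to left:
  1+0 = 1
  0+0 = 0
  0+0 = 0
  0+1 = 1
  0+1 = 1
  0+1 = 1
  1+1 = 0 carry 1
  0+1+1 = 0 carry 1
  0+1+1 = 0 carry 1
  0+0+1 = 1
  0+0 = 0
  0+1 = 1
  0+1 = 1
  0+0 = 0
  1+0 = 1
  0+1 = 1
  0+1 = 1
  0+1 = 1
  1+1 = 0 carry 1
  0+1+1 = 0 carry 1
  0+1+1 = 0 carry 1
  1+0+1 = 0 carry 1
  1+0+1 = 0 carry 1
  0+0+1 = 1
  0+1 = 1
  0+1 = 1
  1+0 = 1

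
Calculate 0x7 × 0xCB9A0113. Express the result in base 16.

0x591360785

Multiply each base-16 digit by 7, carrying:
  3×7 = 21 → write 5 carry 1
  1×7+1 = 8 → write 8
  1×7 = 7 → write 7
  0×7 = 0 → write 0
  A×7 = 70 → write 6 carry 4
  9×7+4 = 67 → write 3 carry 4
  B×7+4 = 81 → write 1 carry 5
  C×7+5 = 89 → write 9 carry 5
  remaining carry: 5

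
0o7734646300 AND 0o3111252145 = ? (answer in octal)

0o3110242100

AND each oct digit independently (no carries):
  7&3=3, 7&1=1, 3&1=1, 4&1=0, 6&2=2, 4&5=4, 6&2=2, 3&1=1, 0&4=0, 0&5=0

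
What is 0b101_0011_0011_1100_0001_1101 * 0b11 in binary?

0b111110011011010001010111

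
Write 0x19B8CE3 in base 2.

Expand each hex digit to 4 bits: 1=0001 9=1001 B=1011 8=1000 C=1100 E=1110 3=0011.

0b1100110111000110011100011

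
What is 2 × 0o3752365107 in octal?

Multiply each base-8 digit by 2, carrying:
  7×2 = 14 → write 6 carry 1
  0×2+1 = 1 → write 1
  1×2 = 2 → write 2
  5×2 = 10 → write 2 carry 1
  6×2+1 = 13 → write 5 carry 1
  3×2+1 = 7 → write 7
  2×2 = 4 → write 4
  5×2 = 10 → write 2 carry 1
  7×2+1 = 15 → write 7 carry 1
  3×2+1 = 7 → write 7

0o7724752216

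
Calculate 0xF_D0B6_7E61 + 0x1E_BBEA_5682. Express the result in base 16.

Add column by column in base 16, right to left:
  1+2 = 3
  6+8 = E
  E+6 = 4 carry 1
  7+5+1 = D
  6+A = 0 carry 1
  B+E+1 = A carry 1
  0+B+1 = C
  D+B = 8 carry 1
  F+E+1 = E carry 1
  0+1+1 = 2

0x2E8CA0D4E3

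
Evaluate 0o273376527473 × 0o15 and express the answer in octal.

0o4605356562777

Multiply each base-8 digit by 13, carrying:
  3×13 = 39 → write 7 carry 4
  7×13+4 = 95 → write 7 carry 11
  4×13+11 = 63 → write 7 carry 7
  7×13+7 = 98 → write 2 carry 12
  2×13+12 = 38 → write 6 carry 4
  5×13+4 = 69 → write 5 carry 8
  6×13+8 = 86 → write 6 carry 10
  7×13+10 = 101 → write 5 carry 12
  3×13+12 = 51 → write 3 carry 6
  3×13+6 = 45 → write 5 carry 5
  7×13+5 = 96 → write 0 carry 12
  2×13+12 = 38 → write 6 carry 4
  remaining carry: 4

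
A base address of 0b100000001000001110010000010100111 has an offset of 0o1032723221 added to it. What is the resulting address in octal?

0b100000001000001110010000010100111 = 0o40101620247 in octal.
Add column by column in base 8, right to left:
  7+1 = 0 carry 1
  4+2+1 = 7
  2+2 = 4
  0+3 = 3
  2+2 = 4
  6+7 = 5 carry 1
  1+2+1 = 4
  0+3 = 3
  1+0 = 1
  0+1 = 1
  4+0 = 4

0o41134543470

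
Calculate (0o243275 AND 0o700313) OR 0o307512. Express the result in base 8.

0o307713

0o243275 AND 0o700313 = 0o200211.
Then OR with 0o307512.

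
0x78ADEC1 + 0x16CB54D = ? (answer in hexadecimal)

0x8F7940E

Add column by column in base 16, right to left:
  1+D = E
  C+4 = 0 carry 1
  E+5+1 = 4 carry 1
  D+B+1 = 9 carry 1
  A+C+1 = 7 carry 1
  8+6+1 = F
  7+1 = 8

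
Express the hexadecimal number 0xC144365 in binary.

Expand each hex digit to 4 bits: C=1100 1=0001 4=0100 4=0100 3=0011 6=0110 5=0101.

0b1100000101000100001101100101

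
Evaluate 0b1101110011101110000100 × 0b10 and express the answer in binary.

Multiply each base-2 digit by 2, carrying:
  0×2 = 0 → write 0
  0×2 = 0 → write 0
  1×2 = 2 → write 0 carry 1
  0×2+1 = 1 → write 1
  0×2 = 0 → write 0
  0×2 = 0 → write 0
  0×2 = 0 → write 0
  1×2 = 2 → write 0 carry 1
  1×2+1 = 3 → write 1 carry 1
  1×2+1 = 3 → write 1 carry 1
  0×2+1 = 1 → write 1
  1×2 = 2 → write 0 carry 1
  1×2+1 = 3 → write 1 carry 1
  1×2+1 = 3 → write 1 carry 1
  0×2+1 = 1 → write 1
  0×2 = 0 → write 0
  1×2 = 2 → write 0 carry 1
  1×2+1 = 3 → write 1 carry 1
  1×2+1 = 3 → write 1 carry 1
  0×2+1 = 1 → write 1
  1×2 = 2 → write 0 carry 1
  1×2+1 = 3 → write 1 carry 1
  remaining carry: 1

0b11011100111011100001000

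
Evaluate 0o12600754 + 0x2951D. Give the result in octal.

0x2951D = 0o512435 in octal.
Add column by column in base 8, right to left:
  4+5 = 1 carry 1
  5+3+1 = 1 carry 1
  7+4+1 = 4 carry 1
  0+2+1 = 3
  0+1 = 1
  6+5 = 3 carry 1
  2+0+1 = 3
  1+0 = 1

0o13313411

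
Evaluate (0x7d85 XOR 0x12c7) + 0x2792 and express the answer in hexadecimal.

0x96d4

First 0x7d85 XOR 0x12c7 = 0x6f42.
Add column by column in base 16, right to left:
  2+2 = 4
  4+9 = d
  f+7 = 6 carry 1
  6+2+1 = 9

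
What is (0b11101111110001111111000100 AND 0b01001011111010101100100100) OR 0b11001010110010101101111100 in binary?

0b11101111110001111111000100 AND 0b01001011111010101100100100 = 0b01001011110000101100000100.
Then OR with 0b11001010110010101101111100.

0b11001011110010101101111100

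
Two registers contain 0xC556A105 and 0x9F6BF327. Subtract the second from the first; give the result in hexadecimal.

0x25EAADDE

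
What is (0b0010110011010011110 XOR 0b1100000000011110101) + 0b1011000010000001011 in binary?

0b11001110101001110110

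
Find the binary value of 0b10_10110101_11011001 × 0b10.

0b1010110101110110010

Multiply each base-2 digit by 2, carrying:
  1×2 = 2 → write 0 carry 1
  0×2+1 = 1 → write 1
  0×2 = 0 → write 0
  1×2 = 2 → write 0 carry 1
  1×2+1 = 3 → write 1 carry 1
  0×2+1 = 1 → write 1
  1×2 = 2 → write 0 carry 1
  1×2+1 = 3 → write 1 carry 1
  1×2+1 = 3 → write 1 carry 1
  0×2+1 = 1 → write 1
  1×2 = 2 → write 0 carry 1
  0×2+1 = 1 → write 1
  1×2 = 2 → write 0 carry 1
  1×2+1 = 3 → write 1 carry 1
  0×2+1 = 1 → write 1
  1×2 = 2 → write 0 carry 1
  0×2+1 = 1 → write 1
  1×2 = 2 → write 0 carry 1
  remaining carry: 1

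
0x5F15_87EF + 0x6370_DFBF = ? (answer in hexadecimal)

Add column by column in base 16, right to left:
  F+F = E carry 1
  E+B+1 = A carry 1
  7+F+1 = 7 carry 1
  8+D+1 = 6 carry 1
  5+0+1 = 6
  1+7 = 8
  F+3 = 2 carry 1
  5+6+1 = C

0xC28667AE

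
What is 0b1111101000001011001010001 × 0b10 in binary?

0b11111010000010110010100010

Multiply each base-2 digit by 2, carrying:
  1×2 = 2 → write 0 carry 1
  0×2+1 = 1 → write 1
  0×2 = 0 → write 0
  0×2 = 0 → write 0
  1×2 = 2 → write 0 carry 1
  0×2+1 = 1 → write 1
  1×2 = 2 → write 0 carry 1
  0×2+1 = 1 → write 1
  0×2 = 0 → write 0
  1×2 = 2 → write 0 carry 1
  1×2+1 = 3 → write 1 carry 1
  0×2+1 = 1 → write 1
  1×2 = 2 → write 0 carry 1
  0×2+1 = 1 → write 1
  0×2 = 0 → write 0
  0×2 = 0 → write 0
  0×2 = 0 → write 0
  0×2 = 0 → write 0
  1×2 = 2 → write 0 carry 1
  0×2+1 = 1 → write 1
  1×2 = 2 → write 0 carry 1
  1×2+1 = 3 → write 1 carry 1
  1×2+1 = 3 → write 1 carry 1
  1×2+1 = 3 → write 1 carry 1
  1×2+1 = 3 → write 1 carry 1
  remaining carry: 1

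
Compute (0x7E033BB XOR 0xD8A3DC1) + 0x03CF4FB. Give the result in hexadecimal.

0xAA70375

First 0x7E033BB XOR 0xD8A3DC1 = 0xA6A0E7A.
Add column by column in base 16, right to left:
  A+B = 5 carry 1
  7+F+1 = 7 carry 1
  E+4+1 = 3 carry 1
  0+F+1 = 0 carry 1
  A+C+1 = 7 carry 1
  6+3+1 = A
  A+0 = A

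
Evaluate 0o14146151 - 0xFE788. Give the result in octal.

0o10162341

0xFE788 = 0o3763610 in octal.
Subtract column by column in base 8:
  1-0 → 1
  5-1 → 4
  1-6 → 3 (borrow)
  6-3-1 → 2
  4-6 → 6 (borrow)
  1-7-1 → 1 (borrow)
  4-3-1 → 0
  1-0 → 1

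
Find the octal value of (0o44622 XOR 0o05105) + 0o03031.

0o44760

First 0o44622 XOR 0o05105 = 0o41727.
Add column by column in base 8, right to left:
  7+1 = 0 carry 1
  2+3+1 = 6
  7+0 = 7
  1+3 = 4
  4+0 = 4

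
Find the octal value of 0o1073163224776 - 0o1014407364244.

0o56553640532

Subtract column by column in base 8:
  6-4 → 2
  7-4 → 3
  7-2 → 5
  4-4 → 0
  2-6 → 4 (borrow)
  2-3-1 → 6 (borrow)
  3-7-1 → 3 (borrow)
  6-0-1 → 5
  1-4 → 5 (borrow)
  3-4-1 → 6 (borrow)
  7-1-1 → 5
  0-0 → 0
  1-1 → 0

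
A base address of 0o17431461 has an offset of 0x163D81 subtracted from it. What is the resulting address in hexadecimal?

0x27F5B0

0o17431461 = 0x3E3331 in hexadecimal.
Subtract column by column in base 16:
  1-1 → 0
  3-8 → B (borrow)
  3-D-1 → 5 (borrow)
  3-3-1 → F (borrow)
  E-6-1 → 7
  3-1 → 2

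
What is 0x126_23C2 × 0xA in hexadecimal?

0xB7D6594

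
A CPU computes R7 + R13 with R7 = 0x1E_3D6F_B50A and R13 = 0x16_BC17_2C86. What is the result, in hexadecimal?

Add column by column in base 16, right to left:
  A+6 = 0 carry 1
  0+8+1 = 9
  5+C = 1 carry 1
  B+2+1 = E
  F+7 = 6 carry 1
  6+1+1 = 8
  D+C = 9 carry 1
  3+B+1 = F
  E+6 = 4 carry 1
  1+1+1 = 3

0x34F986E190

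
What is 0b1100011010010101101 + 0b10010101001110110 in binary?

0b1110101111100100011

Add column by column in base 2, right to left:
  1+0 = 1
  0+1 = 1
  1+1 = 0 carry 1
  1+0+1 = 0 carry 1
  0+1+1 = 0 carry 1
  1+1+1 = 1 carry 1
  0+1+1 = 0 carry 1
  1+0+1 = 0 carry 1
  0+0+1 = 1
  0+1 = 1
  1+0 = 1
  0+1 = 1
  1+0 = 1
  1+1 = 0 carry 1
  0+0+1 = 1
  0+0 = 0
  0+1 = 1
  1+0 = 1
  1+0 = 1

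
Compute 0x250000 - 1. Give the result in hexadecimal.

The trailing 4 digits are 0, so subtracting 1 borrows through: they become F and the next digit up decrements.

0x24ffff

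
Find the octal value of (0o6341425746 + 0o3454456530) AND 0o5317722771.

0o16100470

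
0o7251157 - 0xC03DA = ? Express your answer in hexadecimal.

0x114E95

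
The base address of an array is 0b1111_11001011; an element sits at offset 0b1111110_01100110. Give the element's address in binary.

0b1000111000110001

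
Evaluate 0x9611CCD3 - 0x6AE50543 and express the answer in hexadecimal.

Subtract column by column in base 16:
  3-3 → 0
  D-4 → 9
  C-5 → 7
  C-0 → C
  1-5 → C (borrow)
  1-E-1 → 2 (borrow)
  6-A-1 → B (borrow)
  9-6-1 → 2

0x2B2CC790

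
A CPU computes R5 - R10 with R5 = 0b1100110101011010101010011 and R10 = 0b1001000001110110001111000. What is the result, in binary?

0b11110011100100011011011

Subtract column by column in base 2:
  1-0 → 1
  1-0 → 1
  0-0 → 0
  0-1 → 1 (borrow)
  1-1-1 → 1 (borrow)
  0-1-1 → 0 (borrow)
  1-1-1 → 1 (borrow)
  0-0-1 → 1 (borrow)
  1-0-1 → 0
  0-0 → 0
  1-1 → 0
  0-1 → 1 (borrow)
  1-0-1 → 0
  1-1 → 0
  0-1 → 1 (borrow)
  1-1-1 → 1 (borrow)
  0-0-1 → 1 (borrow)
  1-0-1 → 0
  0-0 → 0
  1-0 → 1
  1-0 → 1
  0-1 → 1 (borrow)
  0-0-1 → 1 (borrow)
  1-0-1 → 0
  1-1 → 0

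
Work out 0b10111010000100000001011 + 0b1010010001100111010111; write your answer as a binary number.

Add column by column in base 2, right to left:
  1+1 = 0 carry 1
  1+1+1 = 1 carry 1
  0+1+1 = 0 carry 1
  1+0+1 = 0 carry 1
  0+1+1 = 0 carry 1
  0+0+1 = 1
  0+1 = 1
  0+1 = 1
  0+1 = 1
  0+0 = 0
  0+0 = 0
  1+1 = 0 carry 1
  0+1+1 = 0 carry 1
  0+0+1 = 1
  0+0 = 0
  0+0 = 0
  1+1 = 0 carry 1
  0+0+1 = 1
  1+0 = 1
  1+1 = 0 carry 1
  1+0+1 = 0 carry 1
  0+1+1 = 0 carry 1
  1+0+1 = 0 carry 1
  final carry 1

0b100001100010000111100010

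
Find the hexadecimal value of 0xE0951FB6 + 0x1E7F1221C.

Add column by column in base 16, right to left:
  6+C = 2 carry 1
  B+1+1 = D
  F+2 = 1 carry 1
  1+2+1 = 4
  5+1 = 6
  9+F = 8 carry 1
  0+7+1 = 8
  E+E = C carry 1
  0+1+1 = 2

0x2C88641D2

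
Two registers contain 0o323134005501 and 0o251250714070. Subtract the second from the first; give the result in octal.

0o51663071411

Subtract column by column in base 8:
  1-0 → 1
  0-7 → 1 (borrow)
  5-0-1 → 4
  5-4 → 1
  0-1 → 7 (borrow)
  0-7-1 → 0 (borrow)
  4-0-1 → 3
  3-5 → 6 (borrow)
  1-2-1 → 6 (borrow)
  3-1-1 → 1
  2-5 → 5 (borrow)
  3-2-1 → 0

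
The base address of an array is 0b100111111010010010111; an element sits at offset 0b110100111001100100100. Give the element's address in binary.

0b1011100110011110111011

Add column by column in base 2, right to left:
  1+0 = 1
  1+0 = 1
  1+1 = 0 carry 1
  0+0+1 = 1
  1+0 = 1
  0+1 = 1
  0+0 = 0
  1+0 = 1
  0+1 = 1
  0+1 = 1
  1+0 = 1
  0+0 = 0
  1+1 = 0 carry 1
  1+1+1 = 1 carry 1
  1+1+1 = 1 carry 1
  1+0+1 = 0 carry 1
  1+0+1 = 0 carry 1
  1+1+1 = 1 carry 1
  0+0+1 = 1
  0+1 = 1
  1+1 = 0 carry 1
  final carry 1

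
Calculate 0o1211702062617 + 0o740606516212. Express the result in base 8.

0o2152510601031

Add column by column in base 8, right to left:
  7+2 = 1 carry 1
  1+1+1 = 3
  6+2 = 0 carry 1
  2+6+1 = 1 carry 1
  6+1+1 = 0 carry 1
  0+5+1 = 6
  2+6 = 0 carry 1
  0+0+1 = 1
  7+6 = 5 carry 1
  1+0+1 = 2
  1+4 = 5
  2+7 = 1 carry 1
  1+0+1 = 2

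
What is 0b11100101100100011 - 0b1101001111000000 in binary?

0b1111011101100011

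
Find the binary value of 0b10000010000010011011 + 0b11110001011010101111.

Add column by column in base 2, right to left:
  1+1 = 0 carry 1
  1+1+1 = 1 carry 1
  0+1+1 = 0 carry 1
  1+1+1 = 1 carry 1
  1+0+1 = 0 carry 1
  0+1+1 = 0 carry 1
  0+0+1 = 1
  1+1 = 0 carry 1
  0+0+1 = 1
  0+1 = 1
  0+1 = 1
  0+0 = 0
  0+1 = 1
  1+0 = 1
  0+0 = 0
  0+0 = 0
  0+1 = 1
  0+1 = 1
  0+1 = 1
  1+1 = 0 carry 1
  final carry 1

0b101110011011101001010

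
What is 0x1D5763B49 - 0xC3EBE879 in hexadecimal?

Subtract column by column in base 16:
  9-9 → 0
  4-7 → D (borrow)
  B-8-1 → 2
  3-E → 5 (borrow)
  6-B-1 → A (borrow)
  7-E-1 → 8 (borrow)
  5-3-1 → 1
  D-C → 1
  1-0 → 1

0x1118A52D0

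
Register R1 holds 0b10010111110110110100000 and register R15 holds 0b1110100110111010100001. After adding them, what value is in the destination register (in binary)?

0b100001100101110001000001

Add column by column in base 2, right to left:
  0+1 = 1
  0+0 = 0
  0+0 = 0
  0+0 = 0
  0+0 = 0
  1+1 = 0 carry 1
  0+0+1 = 1
  1+1 = 0 carry 1
  1+0+1 = 0 carry 1
  0+1+1 = 0 carry 1
  1+1+1 = 1 carry 1
  1+1+1 = 1 carry 1
  0+0+1 = 1
  1+1 = 0 carry 1
  1+1+1 = 1 carry 1
  1+0+1 = 0 carry 1
  1+0+1 = 0 carry 1
  1+1+1 = 1 carry 1
  0+0+1 = 1
  1+1 = 0 carry 1
  0+1+1 = 0 carry 1
  0+1+1 = 0 carry 1
  1+0+1 = 0 carry 1
  final carry 1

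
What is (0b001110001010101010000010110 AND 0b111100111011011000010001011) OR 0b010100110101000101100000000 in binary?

0b001110001010101010000010110 AND 0b111100111011011000010001011 = 0b001100001010001000000000010.
Then OR with 0b010100110101000101100000000.

0b11100111111001101100000010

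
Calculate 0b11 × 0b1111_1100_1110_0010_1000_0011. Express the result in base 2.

Multiply each base-2 digit by 3, carrying:
  1×3 = 3 → write 1 carry 1
  1×3+1 = 4 → write 0 carry 2
  0×3+2 = 2 → write 0 carry 1
  0×3+1 = 1 → write 1
  0×3 = 0 → write 0
  0×3 = 0 → write 0
  0×3 = 0 → write 0
  1×3 = 3 → write 1 carry 1
  0×3+1 = 1 → write 1
  1×3 = 3 → write 1 carry 1
  0×3+1 = 1 → write 1
  0×3 = 0 → write 0
  0×3 = 0 → write 0
  1×3 = 3 → write 1 carry 1
  1×3+1 = 4 → write 0 carry 2
  1×3+2 = 5 → write 1 carry 2
  0×3+2 = 2 → write 0 carry 1
  0×3+1 = 1 → write 1
  1×3 = 3 → write 1 carry 1
  1×3+1 = 4 → write 0 carry 2
  1×3+2 = 5 → write 1 carry 2
  1×3+2 = 5 → write 1 carry 2
  1×3+2 = 5 → write 1 carry 2
  1×3+2 = 5 → write 1 carry 2
  remaining carry: 10

0b10111101101010011110001001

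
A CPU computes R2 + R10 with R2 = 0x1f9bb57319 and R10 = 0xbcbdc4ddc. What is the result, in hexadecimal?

0x2b6791c0f5

Add column by column in base 16, right to left:
  9+c = 5 carry 1
  1+d+1 = f
  3+d = 0 carry 1
  7+4+1 = c
  5+c = 1 carry 1
  b+d+1 = 9 carry 1
  b+b+1 = 7 carry 1
  9+c+1 = 6 carry 1
  f+b+1 = b carry 1
  1+0+1 = 2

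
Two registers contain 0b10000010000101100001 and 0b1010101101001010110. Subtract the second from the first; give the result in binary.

0b101100011100001011

Subtract column by column in base 2:
  1-0 → 1
  0-1 → 1 (borrow)
  0-1-1 → 0 (borrow)
  0-0-1 → 1 (borrow)
  0-1-1 → 0 (borrow)
  1-0-1 → 0
  1-1 → 0
  0-0 → 0
  1-0 → 1
  0-1 → 1 (borrow)
  0-0-1 → 1 (borrow)
  0-1-1 → 0 (borrow)
  0-1-1 → 0 (borrow)
  1-0-1 → 0
  0-1 → 1 (borrow)
  0-0-1 → 1 (borrow)
  0-1-1 → 0 (borrow)
  0-0-1 → 1 (borrow)
  0-1-1 → 0 (borrow)
  1-0-1 → 0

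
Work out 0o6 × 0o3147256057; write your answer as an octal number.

0o23154024432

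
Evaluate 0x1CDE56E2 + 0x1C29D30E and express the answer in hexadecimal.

Add column by column in base 16, right to left:
  2+E = 0 carry 1
  E+0+1 = F
  6+3 = 9
  5+D = 2 carry 1
  E+9+1 = 8 carry 1
  D+2+1 = 0 carry 1
  C+C+1 = 9 carry 1
  1+1+1 = 3

0x390829F0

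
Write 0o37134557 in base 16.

0x7CB96F

Each octal digit is 3 bits: 3=011 7=111 1=001 3=011 4=100 5=101 5=101 7=111.
Group the bits into nibbles: 0111 1100 1011 1001 0110 1111 → 7CB96F.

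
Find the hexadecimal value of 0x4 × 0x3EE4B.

0xFB92C

Multiply each base-16 digit by 4, carrying:
  B×4 = 44 → write C carry 2
  4×4+2 = 18 → write 2 carry 1
  E×4+1 = 57 → write 9 carry 3
  E×4+3 = 59 → write B carry 3
  3×4+3 = 15 → write F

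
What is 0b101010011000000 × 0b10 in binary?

0b1010100110000000

Multiply each base-2 digit by 2, carrying:
  0×2 = 0 → write 0
  0×2 = 0 → write 0
  0×2 = 0 → write 0
  0×2 = 0 → write 0
  0×2 = 0 → write 0
  0×2 = 0 → write 0
  1×2 = 2 → write 0 carry 1
  1×2+1 = 3 → write 1 carry 1
  0×2+1 = 1 → write 1
  0×2 = 0 → write 0
  1×2 = 2 → write 0 carry 1
  0×2+1 = 1 → write 1
  1×2 = 2 → write 0 carry 1
  0×2+1 = 1 → write 1
  1×2 = 2 → write 0 carry 1
  remaining carry: 1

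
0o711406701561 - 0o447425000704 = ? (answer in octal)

0o241761700655

Subtract column by column in base 8:
  1-4 → 5 (borrow)
  6-0-1 → 5
  5-7 → 6 (borrow)
  1-0-1 → 0
  0-0 → 0
  7-0 → 7
  6-5 → 1
  0-2 → 6 (borrow)
  4-4-1 → 7 (borrow)
  1-7-1 → 1 (borrow)
  1-4-1 → 4 (borrow)
  7-4-1 → 2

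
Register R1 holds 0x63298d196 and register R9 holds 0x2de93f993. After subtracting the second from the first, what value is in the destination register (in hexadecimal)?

0x35404d803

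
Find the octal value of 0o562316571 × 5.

0o3474011535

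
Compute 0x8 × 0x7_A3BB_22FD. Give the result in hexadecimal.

Multiply each base-16 digit by 8, carrying:
  D×8 = 104 → write 8 carry 6
  F×8+6 = 126 → write E carry 7
  2×8+7 = 23 → write 7 carry 1
  2×8+1 = 17 → write 1 carry 1
  B×8+1 = 89 → write 9 carry 5
  B×8+5 = 93 → write D carry 5
  3×8+5 = 29 → write D carry 1
  A×8+1 = 81 → write 1 carry 5
  7×8+5 = 61 → write D carry 3
  remaining carry: 3

0x3D1DD917E8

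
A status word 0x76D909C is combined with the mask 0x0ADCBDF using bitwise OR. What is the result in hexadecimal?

0x7EDDBDF

OR each hex digit independently (no carries):
  7|0=7, 6|A=E, D|D=D, 9|C=D, 0|B=B, 9|D=D, C|F=F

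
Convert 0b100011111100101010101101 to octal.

0o43745255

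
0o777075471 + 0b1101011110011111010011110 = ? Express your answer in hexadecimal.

0x9ABB9D7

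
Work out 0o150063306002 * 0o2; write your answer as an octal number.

Multiply each base-8 digit by 2, carrying:
  2×2 = 4 → write 4
  0×2 = 0 → write 0
  0×2 = 0 → write 0
  6×2 = 12 → write 4 carry 1
  0×2+1 = 1 → write 1
  3×2 = 6 → write 6
  3×2 = 6 → write 6
  6×2 = 12 → write 4 carry 1
  0×2+1 = 1 → write 1
  0×2 = 0 → write 0
  5×2 = 10 → write 2 carry 1
  1×2+1 = 3 → write 3

0o320146614004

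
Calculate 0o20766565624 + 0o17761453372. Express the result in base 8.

Add column by column in base 8, right to left:
  4+2 = 6
  2+7 = 1 carry 1
  6+3+1 = 2 carry 1
  5+3+1 = 1 carry 1
  6+5+1 = 4 carry 1
  5+4+1 = 2 carry 1
  6+1+1 = 0 carry 1
  6+6+1 = 5 carry 1
  7+7+1 = 7 carry 1
  0+7+1 = 0 carry 1
  2+1+1 = 4

0o40750241216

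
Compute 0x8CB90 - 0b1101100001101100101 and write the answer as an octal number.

0x8CB90 = 0o2145620 in octal.
0b1101100001101100101 = 0o1541545 in octal.
Subtract column by column in base 8:
  0-5 → 3 (borrow)
  2-4-1 → 5 (borrow)
  6-5-1 → 0
  5-1 → 4
  4-4 → 0
  1-5 → 4 (borrow)
  2-1-1 → 0

0o404053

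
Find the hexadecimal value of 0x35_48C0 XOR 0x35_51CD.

0x00190D

XOR each hex digit independently (no carries):
  3^3=0, 5^5=0, 4^5=1, 8^1=9, C^C=0, 0^D=D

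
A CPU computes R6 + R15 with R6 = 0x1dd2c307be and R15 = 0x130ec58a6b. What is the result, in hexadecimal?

Add column by column in base 16, right to left:
  e+b = 9 carry 1
  b+6+1 = 2 carry 1
  7+a+1 = 2 carry 1
  0+8+1 = 9
  3+5 = 8
  c+c = 8 carry 1
  2+e+1 = 1 carry 1
  d+0+1 = e
  d+3 = 0 carry 1
  1+1+1 = 3

0x30e1889229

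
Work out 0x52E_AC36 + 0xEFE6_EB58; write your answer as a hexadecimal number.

0xF515978E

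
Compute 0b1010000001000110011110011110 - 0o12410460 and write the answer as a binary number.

0o12410460 = 0b1010100001000100110000 in binary.
Subtract column by column in base 2:
  0-0 → 0
  1-0 → 1
  1-0 → 1
  1-0 → 1
  1-1 → 0
  0-1 → 1 (borrow)
  0-0-1 → 1 (borrow)
  1-0-1 → 0
  1-1 → 0
  1-0 → 1
  1-0 → 1
  0-0 → 0
  0-1 → 1 (borrow)
  1-0-1 → 0
  1-0 → 1
  0-0 → 0
  0-0 → 0
  0-1 → 1 (borrow)
  1-0-1 → 0
  0-1 → 1 (borrow)
  0-0-1 → 1 (borrow)
  0-1-1 → 0 (borrow)
  0-0-1 → 1 (borrow)
  0-0-1 → 1 (borrow)
  0-0-1 → 1 (borrow)
  1-0-1 → 0
  0-0 → 0
  1-0 → 1

0b1001110110100101011001101110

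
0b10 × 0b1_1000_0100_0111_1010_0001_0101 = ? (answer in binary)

Multiply each base-2 digit by 2, carrying:
  1×2 = 2 → write 0 carry 1
  0×2+1 = 1 → write 1
  1×2 = 2 → write 0 carry 1
  0×2+1 = 1 → write 1
  1×2 = 2 → write 0 carry 1
  0×2+1 = 1 → write 1
  0×2 = 0 → write 0
  0×2 = 0 → write 0
  0×2 = 0 → write 0
  1×2 = 2 → write 0 carry 1
  0×2+1 = 1 → write 1
  1×2 = 2 → write 0 carry 1
  1×2+1 = 3 → write 1 carry 1
  1×2+1 = 3 → write 1 carry 1
  1×2+1 = 3 → write 1 carry 1
  0×2+1 = 1 → write 1
  0×2 = 0 → write 0
  0×2 = 0 → write 0
  1×2 = 2 → write 0 carry 1
  0×2+1 = 1 → write 1
  0×2 = 0 → write 0
  0×2 = 0 → write 0
  0×2 = 0 → write 0
  1×2 = 2 → write 0 carry 1
  1×2+1 = 3 → write 1 carry 1
  remaining carry: 1

0b11000010001111010000101010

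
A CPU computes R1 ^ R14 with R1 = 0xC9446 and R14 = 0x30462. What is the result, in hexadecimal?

0xF9024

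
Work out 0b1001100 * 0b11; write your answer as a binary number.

0b11100100

Multiply each base-2 digit by 3, carrying:
  0×3 = 0 → write 0
  0×3 = 0 → write 0
  1×3 = 3 → write 1 carry 1
  1×3+1 = 4 → write 0 carry 2
  0×3+2 = 2 → write 0 carry 1
  0×3+1 = 1 → write 1
  1×3 = 3 → write 1 carry 1
  remaining carry: 1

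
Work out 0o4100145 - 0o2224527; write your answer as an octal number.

0o1653416

Subtract column by column in base 8:
  5-7 → 6 (borrow)
  4-2-1 → 1
  1-5 → 4 (borrow)
  0-4-1 → 3 (borrow)
  0-2-1 → 5 (borrow)
  1-2-1 → 6 (borrow)
  4-2-1 → 1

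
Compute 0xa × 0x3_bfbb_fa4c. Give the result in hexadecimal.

0x257d57c6f8

Multiply each base-16 digit by 10, carrying:
  c×10 = 120 → write 8 carry 7
  4×10+7 = 47 → write f carry 2
  a×10+2 = 102 → write 6 carry 6
  f×10+6 = 156 → write c carry 9
  b×10+9 = 119 → write 7 carry 7
  b×10+7 = 117 → write 5 carry 7
  f×10+7 = 157 → write d carry 9
  b×10+9 = 119 → write 7 carry 7
  3×10+7 = 37 → write 5 carry 2
  remaining carry: 2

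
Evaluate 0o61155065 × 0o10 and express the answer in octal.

Multiply each base-8 digit by 8, carrying:
  5×8 = 40 → write 0 carry 5
  6×8+5 = 53 → write 5 carry 6
  0×8+6 = 6 → write 6
  5×8 = 40 → write 0 carry 5
  5×8+5 = 45 → write 5 carry 5
  1×8+5 = 13 → write 5 carry 1
  1×8+1 = 9 → write 1 carry 1
  6×8+1 = 49 → write 1 carry 6
  remaining carry: 6

0o611550650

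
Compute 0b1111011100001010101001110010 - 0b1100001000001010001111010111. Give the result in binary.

0b11010100000000011010011011

Subtract column by column in base 2:
  0-1 → 1 (borrow)
  1-1-1 → 1 (borrow)
  0-1-1 → 0 (borrow)
  0-0-1 → 1 (borrow)
  1-1-1 → 1 (borrow)
  1-0-1 → 0
  1-1 → 0
  0-1 → 1 (borrow)
  0-1-1 → 0 (borrow)
  1-1-1 → 1 (borrow)
  0-0-1 → 1 (borrow)
  1-0-1 → 0
  0-0 → 0
  1-1 → 0
  0-0 → 0
  1-1 → 0
  0-0 → 0
  0-0 → 0
  0-0 → 0
  0-0 → 0
  1-0 → 1
  1-1 → 0
  1-0 → 1
  0-0 → 0
  1-0 → 1
  1-0 → 1
  1-1 → 0
  1-1 → 0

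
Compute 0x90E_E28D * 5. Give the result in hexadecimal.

Multiply each base-16 digit by 5, carrying:
  D×5 = 65 → write 1 carry 4
  8×5+4 = 44 → write C carry 2
  2×5+2 = 12 → write C
  E×5 = 70 → write 6 carry 4
  E×5+4 = 74 → write A carry 4
  0×5+4 = 4 → write 4
  9×5 = 45 → write D carry 2
  remaining carry: 2

0x2D4A6CC1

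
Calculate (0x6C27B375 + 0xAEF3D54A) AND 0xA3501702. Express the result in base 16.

0x3100002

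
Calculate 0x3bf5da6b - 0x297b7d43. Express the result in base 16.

Subtract column by column in base 16:
  b-3 → 8
  6-4 → 2
  a-d → d (borrow)
  d-7-1 → 5
  5-b → a (borrow)
  f-7-1 → 7
  b-9 → 2
  3-2 → 1

0x127a5d28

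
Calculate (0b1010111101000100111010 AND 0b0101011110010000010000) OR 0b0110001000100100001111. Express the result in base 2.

0b1010111101000100111010 AND 0b0101011110010000010000 = 0b0000011100000000010000.
Then OR with 0b0110001000100100001111.

0b110011100100100011111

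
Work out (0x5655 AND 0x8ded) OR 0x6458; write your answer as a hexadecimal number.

0x645d

0x5655 AND 0x8ded = 0x0445.
Then OR with 0x6458.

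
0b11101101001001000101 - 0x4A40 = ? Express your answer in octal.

0o3504005

0b11101101001001000101 = 0o3551105 in octal.
0x4A40 = 0o45100 in octal.
Subtract column by column in base 8:
  5-0 → 5
  0-0 → 0
  1-1 → 0
  1-5 → 4 (borrow)
  5-4-1 → 0
  5-0 → 5
  3-0 → 3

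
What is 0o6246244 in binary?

0b110010100110010100100

Each octal digit is 3 bits: 6=110 2=010 4=100 6=110 2=010 4=100 4=100.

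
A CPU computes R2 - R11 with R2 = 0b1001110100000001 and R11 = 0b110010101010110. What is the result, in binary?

0b11011110101011

Subtract column by column in base 2:
  1-0 → 1
  0-1 → 1 (borrow)
  0-1-1 → 0 (borrow)
  0-0-1 → 1 (borrow)
  0-1-1 → 0 (borrow)
  0-0-1 → 1 (borrow)
  0-1-1 → 0 (borrow)
  0-0-1 → 1 (borrow)
  1-1-1 → 1 (borrow)
  0-0-1 → 1 (borrow)
  1-1-1 → 1 (borrow)
  1-0-1 → 0
  1-0 → 1
  0-1 → 1 (borrow)
  0-1-1 → 0 (borrow)
  1-0-1 → 0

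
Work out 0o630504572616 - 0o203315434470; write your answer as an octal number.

0o425167136126

Subtract column by column in base 8:
  6-0 → 6
  1-7 → 2 (borrow)
  6-4-1 → 1
  2-4 → 6 (borrow)
  7-3-1 → 3
  5-4 → 1
  4-5 → 7 (borrow)
  0-1-1 → 6 (borrow)
  5-3-1 → 1
  0-3 → 5 (borrow)
  3-0-1 → 2
  6-2 → 4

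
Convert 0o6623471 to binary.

Each octal digit is 3 bits: 6=110 6=110 2=010 3=011 4=100 7=111 1=001.

0b110110010011100111001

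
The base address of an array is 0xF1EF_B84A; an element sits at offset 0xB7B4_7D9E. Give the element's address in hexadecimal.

Add column by column in base 16, right to left:
  A+E = 8 carry 1
  4+9+1 = E
  8+D = 5 carry 1
  B+7+1 = 3 carry 1
  F+4+1 = 4 carry 1
  E+B+1 = A carry 1
  1+7+1 = 9
  F+B = A carry 1
  final carry 1

0x1A9A435E8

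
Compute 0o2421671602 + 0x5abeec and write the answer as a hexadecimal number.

0o2421671602 = 0x14477382 in hexadecimal.
Add column by column in base 16, right to left:
  2+c = e
  8+e = 6 carry 1
  3+e+1 = 2 carry 1
  7+b+1 = 3 carry 1
  7+a+1 = 2 carry 1
  4+5+1 = a
  4+0 = 4
  1+0 = 1

0x14a2326e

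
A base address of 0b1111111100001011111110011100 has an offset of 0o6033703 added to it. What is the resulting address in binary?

0o6033703 = 0b110000011011111000011 in binary.
Add column by column in base 2, right to left:
  0+1 = 1
  0+1 = 1
  1+0 = 1
  1+0 = 1
  1+0 = 1
  0+0 = 0
  0+1 = 1
  1+1 = 0 carry 1
  1+1+1 = 1 carry 1
  1+1+1 = 1 carry 1
  1+1+1 = 1 carry 1
  1+0+1 = 0 carry 1
  1+1+1 = 1 carry 1
  1+1+1 = 1 carry 1
  0+0+1 = 1
  1+0 = 1
  0+0 = 0
  0+0 = 0
  0+0 = 0
  0+1 = 1
  1+1 = 0 carry 1
  1+0+1 = 0 carry 1
  1+0+1 = 0 carry 1
  1+0+1 = 0 carry 1
  1+0+1 = 0 carry 1
  1+0+1 = 0 carry 1
  1+0+1 = 0 carry 1
  1+0+1 = 0 carry 1
  final carry 1

0b10000000010001111011101011111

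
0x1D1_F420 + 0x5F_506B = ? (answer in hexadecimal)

Add column by column in base 16, right to left:
  0+B = B
  2+6 = 8
  4+0 = 4
  F+5 = 4 carry 1
  1+F+1 = 1 carry 1
  D+5+1 = 3 carry 1
  1+0+1 = 2

0x231448B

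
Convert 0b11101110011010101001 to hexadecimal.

0xEE6A9

Group the bits into nibbles: 1110 1110 0110 1010 1001 → EE6A9.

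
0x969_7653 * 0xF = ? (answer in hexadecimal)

0x8D2DEEDD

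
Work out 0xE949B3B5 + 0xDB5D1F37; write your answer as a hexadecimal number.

Add column by column in base 16, right to left:
  5+7 = C
  B+3 = E
  3+F = 2 carry 1
  B+1+1 = D
  9+D = 6 carry 1
  4+5+1 = A
  9+B = 4 carry 1
  E+D+1 = C carry 1
  final carry 1

0x1C4A6D2EC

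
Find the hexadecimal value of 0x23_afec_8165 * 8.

0x11d7f640b28

Multiply each base-16 digit by 8, carrying:
  5×8 = 40 → write 8 carry 2
  6×8+2 = 50 → write 2 carry 3
  1×8+3 = 11 → write b
  8×8 = 64 → write 0 carry 4
  c×8+4 = 100 → write 4 carry 6
  e×8+6 = 118 → write 6 carry 7
  f×8+7 = 127 → write f carry 7
  a×8+7 = 87 → write 7 carry 5
  3×8+5 = 29 → write d carry 1
  2×8+1 = 17 → write 1 carry 1
  remaining carry: 1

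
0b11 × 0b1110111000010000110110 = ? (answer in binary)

Multiply each base-2 digit by 3, carrying:
  0×3 = 0 → write 0
  1×3 = 3 → write 1 carry 1
  1×3+1 = 4 → write 0 carry 2
  0×3+2 = 2 → write 0 carry 1
  1×3+1 = 4 → write 0 carry 2
  1×3+2 = 5 → write 1 carry 2
  0×3+2 = 2 → write 0 carry 1
  0×3+1 = 1 → write 1
  0×3 = 0 → write 0
  0×3 = 0 → write 0
  1×3 = 3 → write 1 carry 1
  0×3+1 = 1 → write 1
  0×3 = 0 → write 0
  0×3 = 0 → write 0
  0×3 = 0 → write 0
  1×3 = 3 → write 1 carry 1
  1×3+1 = 4 → write 0 carry 2
  1×3+2 = 5 → write 1 carry 2
  0×3+2 = 2 → write 0 carry 1
  1×3+1 = 4 → write 0 carry 2
  1×3+2 = 5 → write 1 carry 2
  1×3+2 = 5 → write 1 carry 2
  remaining carry: 10

0b101100101000110010100010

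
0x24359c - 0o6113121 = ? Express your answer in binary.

0x24359c = 0b1001000011010110011100 in binary.
0o6113121 = 0b110001001011001010001 in binary.
Subtract column by column in base 2:
  0-1 → 1 (borrow)
  0-0-1 → 1 (borrow)
  1-0-1 → 0
  1-0 → 1
  1-1 → 0
  0-0 → 0
  0-1 → 1 (borrow)
  1-0-1 → 0
  1-0 → 1
  0-1 → 1 (borrow)
  1-1-1 → 1 (borrow)
  0-0-1 → 1 (borrow)
  1-1-1 → 1 (borrow)
  1-0-1 → 0
  0-0 → 0
  0-1 → 1 (borrow)
  0-0-1 → 1 (borrow)
  0-0-1 → 1 (borrow)
  1-0-1 → 0
  0-1 → 1 (borrow)
  0-1-1 → 0 (borrow)
  1-0-1 → 0

0b10111001111101001011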